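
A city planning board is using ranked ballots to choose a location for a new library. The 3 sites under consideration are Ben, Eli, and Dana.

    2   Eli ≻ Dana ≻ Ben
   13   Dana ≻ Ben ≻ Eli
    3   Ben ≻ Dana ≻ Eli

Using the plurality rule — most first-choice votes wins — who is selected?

First-place vote totals:
  Ben: 3
  Eli: 2
  Dana: 13
Dana has the most first-place votes.

Dana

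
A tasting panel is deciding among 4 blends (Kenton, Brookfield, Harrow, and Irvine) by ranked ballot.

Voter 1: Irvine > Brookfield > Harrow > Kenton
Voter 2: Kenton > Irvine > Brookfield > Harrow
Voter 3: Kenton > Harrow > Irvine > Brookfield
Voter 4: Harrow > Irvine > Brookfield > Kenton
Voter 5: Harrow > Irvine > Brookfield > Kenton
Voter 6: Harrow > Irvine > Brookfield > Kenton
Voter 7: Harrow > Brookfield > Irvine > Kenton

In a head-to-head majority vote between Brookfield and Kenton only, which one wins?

Brookfield

Ballots ranking Brookfield above Kenton: 5.
Ballots ranking Kenton above Brookfield: 2.
Brookfield wins the head-to-head, 5–2.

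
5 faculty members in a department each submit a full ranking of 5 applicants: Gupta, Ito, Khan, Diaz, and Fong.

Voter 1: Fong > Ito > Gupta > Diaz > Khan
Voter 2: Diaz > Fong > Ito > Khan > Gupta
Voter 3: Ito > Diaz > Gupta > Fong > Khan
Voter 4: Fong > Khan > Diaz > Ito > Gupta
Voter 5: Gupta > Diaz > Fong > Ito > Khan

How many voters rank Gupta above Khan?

3

Ballots ranking Gupta above Khan: 3.
Ballots ranking Khan above Gupta: 2.
So 3 of 5 voters prefer Gupta to Khan.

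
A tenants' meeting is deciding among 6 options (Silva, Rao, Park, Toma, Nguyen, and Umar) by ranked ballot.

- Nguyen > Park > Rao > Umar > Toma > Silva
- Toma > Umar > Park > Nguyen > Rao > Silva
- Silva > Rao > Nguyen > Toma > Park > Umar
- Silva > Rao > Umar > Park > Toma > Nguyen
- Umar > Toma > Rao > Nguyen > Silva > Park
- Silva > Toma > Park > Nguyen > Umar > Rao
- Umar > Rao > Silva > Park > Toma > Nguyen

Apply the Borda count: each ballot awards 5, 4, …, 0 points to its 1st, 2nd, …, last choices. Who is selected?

Borda scores:
  Silva: 0 + 0 + 5 + 5 + 1 + 5 + 3 = 19
  Rao: 3 + 1 + 4 + 4 + 3 + 0 + 4 = 19
  Park: 4 + 3 + 1 + 2 + 0 + 3 + 2 = 15
  Toma: 1 + 5 + 2 + 1 + 4 + 4 + 1 = 18
  Nguyen: 5 + 2 + 3 + 0 + 2 + 2 + 0 = 14
  Umar: 2 + 4 + 0 + 3 + 5 + 1 + 5 = 20
Umar has the highest total.

Umar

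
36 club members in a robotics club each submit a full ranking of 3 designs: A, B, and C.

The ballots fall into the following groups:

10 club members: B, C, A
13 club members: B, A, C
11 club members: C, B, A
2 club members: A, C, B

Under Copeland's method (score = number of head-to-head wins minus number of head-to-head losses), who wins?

B

Pairwise results:
  A vs B: B wins 34–2.
  A vs C: C wins 21–15.
  B vs C: B wins 23–13.
Copeland scores (wins − losses):
  A: 0 − 2 = -2
  B: 2 − 0 = 2
  C: 1 − 1 = 0
B has the best Copeland score.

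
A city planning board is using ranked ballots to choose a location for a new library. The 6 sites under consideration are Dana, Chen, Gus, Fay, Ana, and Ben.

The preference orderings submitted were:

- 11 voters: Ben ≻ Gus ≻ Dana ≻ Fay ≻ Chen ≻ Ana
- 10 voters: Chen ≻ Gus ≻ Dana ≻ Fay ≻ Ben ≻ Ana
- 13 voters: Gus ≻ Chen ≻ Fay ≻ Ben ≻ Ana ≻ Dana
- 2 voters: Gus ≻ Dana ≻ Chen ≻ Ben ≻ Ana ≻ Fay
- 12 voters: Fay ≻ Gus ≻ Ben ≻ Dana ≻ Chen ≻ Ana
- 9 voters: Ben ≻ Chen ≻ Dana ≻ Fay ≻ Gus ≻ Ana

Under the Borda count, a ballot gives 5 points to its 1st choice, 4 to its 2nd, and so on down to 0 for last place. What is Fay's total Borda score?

Borda scores:
  Dana: 11·3 + 10·3 + 13·0 + 2·4 + 12·2 + 9·3 = 122
  Chen: 11·1 + 10·5 + 13·4 + 2·3 + 12·1 + 9·4 = 167
  Gus: 11·4 + 10·4 + 13·5 + 2·5 + 12·4 + 9·1 = 216
  Fay: 11·2 + 10·2 + 13·3 + 2·0 + 12·5 + 9·2 = 159
  Ana: 11·0 + 10·0 + 13·1 + 2·1 + 12·0 + 9·0 = 15
  Ben: 11·5 + 10·1 + 13·2 + 2·2 + 12·3 + 9·5 = 176

159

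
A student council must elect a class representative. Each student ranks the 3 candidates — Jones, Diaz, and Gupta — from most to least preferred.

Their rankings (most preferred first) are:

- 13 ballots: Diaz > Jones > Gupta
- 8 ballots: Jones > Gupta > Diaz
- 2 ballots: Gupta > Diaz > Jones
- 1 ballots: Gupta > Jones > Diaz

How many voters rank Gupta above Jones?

Ballots ranking Gupta above Jones: 2+1 = 3.
Ballots ranking Jones above Gupta: 13+8 = 21.
So 3 of 24 voters prefer Gupta to Jones.

3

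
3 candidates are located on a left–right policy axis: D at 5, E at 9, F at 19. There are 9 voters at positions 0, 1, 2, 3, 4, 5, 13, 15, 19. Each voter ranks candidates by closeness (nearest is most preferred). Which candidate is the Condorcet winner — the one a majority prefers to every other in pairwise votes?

With single-peaked preferences on a line, the Condorcet winner is the candidate closest to the median voter.
The median voter (position 4) is closest to D at 5.
Check: D vs F — voters closer to D: 6 of 9.

D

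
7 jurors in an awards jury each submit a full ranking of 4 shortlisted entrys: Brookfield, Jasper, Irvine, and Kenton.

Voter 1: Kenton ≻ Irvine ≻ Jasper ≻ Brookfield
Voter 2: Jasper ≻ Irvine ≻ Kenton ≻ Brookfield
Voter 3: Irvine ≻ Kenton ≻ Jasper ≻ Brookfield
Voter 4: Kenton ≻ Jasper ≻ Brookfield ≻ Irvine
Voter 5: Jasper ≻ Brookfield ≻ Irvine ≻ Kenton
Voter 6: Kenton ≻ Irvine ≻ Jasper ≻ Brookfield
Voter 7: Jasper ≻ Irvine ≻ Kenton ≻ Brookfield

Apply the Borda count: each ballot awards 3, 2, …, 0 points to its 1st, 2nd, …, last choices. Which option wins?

Borda scores:
  Brookfield: 0 + 0 + 0 + 1 + 2 + 0 + 0 = 3
  Jasper: 1 + 3 + 1 + 2 + 3 + 1 + 3 = 14
  Irvine: 2 + 2 + 3 + 0 + 1 + 2 + 2 = 12
  Kenton: 3 + 1 + 2 + 3 + 0 + 3 + 1 = 13
Jasper has the highest total.

Jasper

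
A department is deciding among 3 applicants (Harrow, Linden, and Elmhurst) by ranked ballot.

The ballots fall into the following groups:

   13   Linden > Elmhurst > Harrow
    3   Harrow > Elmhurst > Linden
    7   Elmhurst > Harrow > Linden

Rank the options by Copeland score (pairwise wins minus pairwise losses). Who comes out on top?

Pairwise results:
  Harrow vs Linden: Linden wins 13–10.
  Harrow vs Elmhurst: Elmhurst wins 20–3.
  Linden vs Elmhurst: Linden wins 13–10.
Copeland scores (wins − losses):
  Harrow: 0 − 2 = -2
  Linden: 2 − 0 = 2
  Elmhurst: 1 − 1 = 0
Linden has the best Copeland score.

Linden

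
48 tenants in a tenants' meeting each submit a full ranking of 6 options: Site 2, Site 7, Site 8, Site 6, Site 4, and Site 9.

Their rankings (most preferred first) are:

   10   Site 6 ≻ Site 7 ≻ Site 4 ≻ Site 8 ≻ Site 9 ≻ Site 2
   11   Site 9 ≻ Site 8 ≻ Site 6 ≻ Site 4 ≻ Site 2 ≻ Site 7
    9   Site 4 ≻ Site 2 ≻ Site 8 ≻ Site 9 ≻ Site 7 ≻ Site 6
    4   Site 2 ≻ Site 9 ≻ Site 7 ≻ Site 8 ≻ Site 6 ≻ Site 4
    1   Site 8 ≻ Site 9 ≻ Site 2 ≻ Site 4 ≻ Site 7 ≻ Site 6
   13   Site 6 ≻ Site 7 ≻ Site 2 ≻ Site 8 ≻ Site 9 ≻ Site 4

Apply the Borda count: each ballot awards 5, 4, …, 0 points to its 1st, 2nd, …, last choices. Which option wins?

Site 6

Borda scores:
  Site 2: 10·0 + 11·1 + 9·4 + 4·5 + 3 + 13·3 = 109
  Site 7: 10·4 + 11·0 + 9·1 + 4·3 + 1 + 13·4 = 114
  Site 8: 10·2 + 11·4 + 9·3 + 4·2 + 5 + 13·2 = 130
  Site 6: 10·5 + 11·3 + 9·0 + 4·1 + 0 + 13·5 = 152
  Site 4: 10·3 + 11·2 + 9·5 + 4·0 + 2 + 13·0 = 99
  Site 9: 10·1 + 11·5 + 9·2 + 4·4 + 4 + 13·1 = 116
Site 6 has the highest total.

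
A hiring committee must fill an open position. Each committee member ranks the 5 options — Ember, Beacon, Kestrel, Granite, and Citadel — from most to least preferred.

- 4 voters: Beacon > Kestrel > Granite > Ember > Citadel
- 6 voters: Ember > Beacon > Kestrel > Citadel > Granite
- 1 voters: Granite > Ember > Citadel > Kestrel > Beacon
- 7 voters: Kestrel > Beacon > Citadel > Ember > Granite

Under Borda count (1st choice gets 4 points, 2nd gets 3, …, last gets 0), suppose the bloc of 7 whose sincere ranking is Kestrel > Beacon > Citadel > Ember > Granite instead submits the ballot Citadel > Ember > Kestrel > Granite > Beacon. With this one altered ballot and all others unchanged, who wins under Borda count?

Borda totals with the altered ballot: Ember 52, Beacon 34, Kestrel 39, Granite 19, Citadel 36.
The switch changes the winner from Beacon to Ember.

Ember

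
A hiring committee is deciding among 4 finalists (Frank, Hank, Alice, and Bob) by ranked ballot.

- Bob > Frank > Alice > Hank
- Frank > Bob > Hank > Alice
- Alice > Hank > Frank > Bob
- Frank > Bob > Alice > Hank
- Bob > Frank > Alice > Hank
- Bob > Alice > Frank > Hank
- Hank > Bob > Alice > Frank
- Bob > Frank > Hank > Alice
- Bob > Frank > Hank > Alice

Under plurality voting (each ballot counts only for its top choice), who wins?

First-place vote totals:
  Frank: 2
  Hank: 1
  Alice: 1
  Bob: 5
Bob has the most first-place votes.

Bob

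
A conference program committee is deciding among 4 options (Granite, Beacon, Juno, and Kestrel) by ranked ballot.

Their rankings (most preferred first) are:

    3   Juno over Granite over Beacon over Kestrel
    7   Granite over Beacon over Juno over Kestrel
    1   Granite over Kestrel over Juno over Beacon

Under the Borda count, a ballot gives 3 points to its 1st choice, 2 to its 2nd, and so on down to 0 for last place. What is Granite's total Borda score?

Borda scores:
  Granite: 3·2 + 7·3 + 3 = 30
  Beacon: 3·1 + 7·2 + 0 = 17
  Juno: 3·3 + 7·1 + 1 = 17
  Kestrel: 3·0 + 7·0 + 2 = 2

30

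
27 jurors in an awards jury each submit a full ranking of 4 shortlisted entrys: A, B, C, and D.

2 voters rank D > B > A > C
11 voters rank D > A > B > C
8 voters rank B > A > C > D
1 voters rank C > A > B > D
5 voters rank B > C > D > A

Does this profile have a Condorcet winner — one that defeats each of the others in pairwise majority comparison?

Head-to-head results (27 voters total):
A vs B: B wins 15–12.
A vs C: A wins 21–6.
A vs D: D wins 18–9.
B vs C: B wins 26–1.
B vs D: B wins 14–13.
C vs D: C wins 14–13.
B beats each rival — A (15–12), C (26–1), D (14–13) — so B is the Condorcet winner.

Yes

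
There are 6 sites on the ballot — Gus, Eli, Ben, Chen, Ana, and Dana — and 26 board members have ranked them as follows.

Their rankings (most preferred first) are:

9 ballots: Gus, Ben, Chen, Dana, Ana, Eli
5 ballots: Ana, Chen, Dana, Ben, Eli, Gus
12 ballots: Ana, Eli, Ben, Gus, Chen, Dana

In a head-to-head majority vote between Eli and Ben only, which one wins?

Ben

Ballots ranking Eli above Ben: 12.
Ballots ranking Ben above Eli: 9+5 = 14.
Ben wins the head-to-head, 14–12.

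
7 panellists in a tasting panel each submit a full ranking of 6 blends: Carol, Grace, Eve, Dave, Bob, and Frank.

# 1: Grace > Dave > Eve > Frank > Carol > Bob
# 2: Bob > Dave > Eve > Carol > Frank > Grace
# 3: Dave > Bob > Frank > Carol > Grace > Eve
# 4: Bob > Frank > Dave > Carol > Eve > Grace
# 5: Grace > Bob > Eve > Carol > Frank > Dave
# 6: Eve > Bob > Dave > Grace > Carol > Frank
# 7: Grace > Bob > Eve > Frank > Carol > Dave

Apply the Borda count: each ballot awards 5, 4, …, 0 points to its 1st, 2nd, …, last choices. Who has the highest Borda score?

Borda scores:
  Carol: 1 + 2 + 2 + 2 + 2 + 1 + 1 = 11
  Grace: 5 + 0 + 1 + 0 + 5 + 2 + 5 = 18
  Eve: 3 + 3 + 0 + 1 + 3 + 5 + 3 = 18
  Dave: 4 + 4 + 5 + 3 + 0 + 3 + 0 = 19
  Bob: 0 + 5 + 4 + 5 + 4 + 4 + 4 = 26
  Frank: 2 + 1 + 3 + 4 + 1 + 0 + 2 = 13
Bob has the highest total.

Bob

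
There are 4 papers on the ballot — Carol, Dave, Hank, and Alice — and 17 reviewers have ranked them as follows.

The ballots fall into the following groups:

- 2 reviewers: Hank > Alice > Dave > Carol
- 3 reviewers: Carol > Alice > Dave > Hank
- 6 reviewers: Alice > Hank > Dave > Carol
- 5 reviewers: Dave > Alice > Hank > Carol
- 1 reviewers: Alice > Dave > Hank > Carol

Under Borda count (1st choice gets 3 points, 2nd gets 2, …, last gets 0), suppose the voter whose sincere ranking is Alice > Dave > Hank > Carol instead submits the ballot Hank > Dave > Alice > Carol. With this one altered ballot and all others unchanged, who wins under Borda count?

Alice

Borda totals with the altered ballot: Carol 9, Dave 28, Hank 26, Alice 39.
The winner is unchanged: still Alice.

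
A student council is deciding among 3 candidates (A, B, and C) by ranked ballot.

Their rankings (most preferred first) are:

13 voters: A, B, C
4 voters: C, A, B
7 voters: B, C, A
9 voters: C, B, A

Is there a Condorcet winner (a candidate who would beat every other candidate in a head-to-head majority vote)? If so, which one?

Head-to-head results (33 voters total):
A vs B: A wins 17–16.
A vs C: C wins 20–13.
B vs C: B wins 20–13.
No candidate beats all others: A beats B beats C beats A, a majority cycle.

None — there is no Condorcet winner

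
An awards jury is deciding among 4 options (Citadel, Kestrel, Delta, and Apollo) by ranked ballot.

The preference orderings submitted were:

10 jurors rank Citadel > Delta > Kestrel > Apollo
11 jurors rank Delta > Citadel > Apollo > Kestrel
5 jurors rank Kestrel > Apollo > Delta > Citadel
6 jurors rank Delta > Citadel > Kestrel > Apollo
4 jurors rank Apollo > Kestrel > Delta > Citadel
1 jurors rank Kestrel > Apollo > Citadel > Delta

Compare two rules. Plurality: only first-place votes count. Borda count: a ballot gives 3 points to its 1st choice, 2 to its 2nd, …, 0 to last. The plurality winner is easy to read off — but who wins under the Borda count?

Delta

Plurality first-place counts: Citadel 10, Kestrel 6, Delta 17, Apollo 4 → Delta.
Borda totals: Citadel 65, Kestrel 42, Delta 80, Apollo 35 → Delta.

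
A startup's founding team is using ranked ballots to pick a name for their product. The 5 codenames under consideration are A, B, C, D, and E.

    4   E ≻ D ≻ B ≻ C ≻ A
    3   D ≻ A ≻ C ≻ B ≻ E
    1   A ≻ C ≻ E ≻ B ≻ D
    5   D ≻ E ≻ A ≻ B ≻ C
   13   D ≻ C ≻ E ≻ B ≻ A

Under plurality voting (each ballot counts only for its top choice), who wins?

First-place vote totals:
  A: 1
  B: 0
  C: 0
  D: 21
  E: 4
D has the most first-place votes.

D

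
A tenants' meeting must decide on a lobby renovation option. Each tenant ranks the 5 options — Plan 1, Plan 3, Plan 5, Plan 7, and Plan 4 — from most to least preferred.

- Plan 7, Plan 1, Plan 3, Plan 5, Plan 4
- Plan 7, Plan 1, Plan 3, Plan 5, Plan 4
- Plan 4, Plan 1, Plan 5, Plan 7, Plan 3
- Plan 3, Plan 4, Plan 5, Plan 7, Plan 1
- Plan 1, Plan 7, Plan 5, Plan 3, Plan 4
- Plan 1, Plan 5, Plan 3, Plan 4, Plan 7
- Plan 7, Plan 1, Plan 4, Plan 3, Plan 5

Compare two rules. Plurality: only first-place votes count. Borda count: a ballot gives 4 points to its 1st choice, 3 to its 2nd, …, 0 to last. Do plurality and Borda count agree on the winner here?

No

Plurality first-place counts: Plan 1 2, Plan 3 1, Plan 5 0, Plan 7 3, Plan 4 1 → Plan 7.
Borda totals: Plan 1 20, Plan 3 12, Plan 5 11, Plan 7 17, Plan 4 10 → Plan 1.
The two rules disagree: plurality picks Plan 7, Borda picks Plan 1.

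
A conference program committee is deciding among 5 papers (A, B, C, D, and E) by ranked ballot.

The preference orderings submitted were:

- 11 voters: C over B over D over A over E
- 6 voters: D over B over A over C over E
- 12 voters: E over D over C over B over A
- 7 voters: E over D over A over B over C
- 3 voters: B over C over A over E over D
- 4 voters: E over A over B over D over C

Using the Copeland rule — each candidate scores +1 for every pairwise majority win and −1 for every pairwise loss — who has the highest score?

E

Pairwise results:
  A vs B: B wins 32–11.
  A vs C: C wins 26–17.
  A vs D: D wins 36–7.
  A vs E: E wins 23–20.
  B vs C: C wins 23–20.
  B vs D: D wins 25–18.
  B vs E: E wins 23–20.
  C vs D: D wins 29–14.
  C vs E: E wins 23–20.
  D vs E: E wins 26–17.
Copeland scores (wins − losses):
  A: 0 − 4 = -4
  B: 1 − 3 = -2
  C: 2 − 2 = 0
  D: 3 − 1 = 2
  E: 4 − 0 = 4
E has the best Copeland score.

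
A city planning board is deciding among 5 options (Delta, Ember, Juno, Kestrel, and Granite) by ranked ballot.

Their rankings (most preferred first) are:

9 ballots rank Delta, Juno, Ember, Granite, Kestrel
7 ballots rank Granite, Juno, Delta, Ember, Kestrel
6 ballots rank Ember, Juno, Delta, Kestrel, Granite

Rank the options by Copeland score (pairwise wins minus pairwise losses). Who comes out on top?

Pairwise results:
  Delta vs Ember: Delta wins 16–6.
  Delta vs Juno: Juno wins 13–9.
  Delta vs Kestrel: Delta wins 22–0.
  Delta vs Granite: Delta wins 15–7.
  Ember vs Juno: Juno wins 16–6.
  Ember vs Kestrel: Ember wins 22–0.
  Ember vs Granite: Ember wins 15–7.
  Juno vs Kestrel: Juno wins 22–0.
  Juno vs Granite: Juno wins 15–7.
  Kestrel vs Granite: Granite wins 16–6.
Copeland scores (wins − losses):
  Delta: 3 − 1 = 2
  Ember: 2 − 2 = 0
  Juno: 4 − 0 = 4
  Kestrel: 0 − 4 = -4
  Granite: 1 − 3 = -2
Juno has the best Copeland score.

Juno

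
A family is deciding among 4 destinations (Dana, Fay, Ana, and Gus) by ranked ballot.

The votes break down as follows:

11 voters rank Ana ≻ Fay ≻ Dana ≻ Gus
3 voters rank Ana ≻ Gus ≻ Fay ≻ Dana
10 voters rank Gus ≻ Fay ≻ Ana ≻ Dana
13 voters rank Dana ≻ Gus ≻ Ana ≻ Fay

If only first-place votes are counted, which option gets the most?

Ana

First-place vote totals:
  Dana: 13
  Fay: 0
  Ana: 14
  Gus: 10
Ana has the most first-place votes.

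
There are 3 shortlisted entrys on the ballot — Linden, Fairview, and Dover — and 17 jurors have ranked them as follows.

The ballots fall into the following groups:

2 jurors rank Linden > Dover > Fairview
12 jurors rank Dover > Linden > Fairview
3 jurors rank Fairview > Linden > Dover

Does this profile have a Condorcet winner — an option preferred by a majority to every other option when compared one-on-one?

Yes

Head-to-head results (17 voters total):
Linden vs Fairview: Linden wins 14–3.
Linden vs Dover: Dover wins 12–5.
Fairview vs Dover: Dover wins 14–3.
Dover beats each rival — Linden (12–5), Fairview (14–3) — so Dover is the Condorcet winner.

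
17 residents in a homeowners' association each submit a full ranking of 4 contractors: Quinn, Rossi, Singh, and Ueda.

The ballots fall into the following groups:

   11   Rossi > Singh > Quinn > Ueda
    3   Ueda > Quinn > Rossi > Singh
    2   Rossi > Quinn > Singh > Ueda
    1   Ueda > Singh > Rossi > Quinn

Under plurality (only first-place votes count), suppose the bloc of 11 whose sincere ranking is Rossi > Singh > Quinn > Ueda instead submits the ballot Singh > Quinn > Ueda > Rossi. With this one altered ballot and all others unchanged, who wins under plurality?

Singh

First-place totals with the altered ballot: Quinn 0, Rossi 2, Singh 11, Ueda 4.
The switch changes the winner from Rossi to Singh.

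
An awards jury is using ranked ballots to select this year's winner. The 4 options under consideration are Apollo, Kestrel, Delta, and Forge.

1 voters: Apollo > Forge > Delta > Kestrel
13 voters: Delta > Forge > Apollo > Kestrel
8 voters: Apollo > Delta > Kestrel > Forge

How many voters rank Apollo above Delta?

9

Ballots ranking Apollo above Delta: 1+8 = 9.
Ballots ranking Delta above Apollo: 13.
So 9 of 22 voters prefer Apollo to Delta.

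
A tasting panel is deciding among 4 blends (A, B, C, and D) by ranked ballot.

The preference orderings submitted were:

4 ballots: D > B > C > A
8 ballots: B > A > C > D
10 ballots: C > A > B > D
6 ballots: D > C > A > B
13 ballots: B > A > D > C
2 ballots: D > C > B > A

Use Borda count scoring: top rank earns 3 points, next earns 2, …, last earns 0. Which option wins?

Borda scores:
  A: 4·0 + 8·2 + 10·2 + 6·1 + 13·2 + 2·0 = 68
  B: 4·2 + 8·3 + 10·1 + 6·0 + 13·3 + 2·1 = 83
  C: 4·1 + 8·1 + 10·3 + 6·2 + 13·0 + 2·2 = 58
  D: 4·3 + 8·0 + 10·0 + 6·3 + 13·1 + 2·3 = 49
B has the highest total.

B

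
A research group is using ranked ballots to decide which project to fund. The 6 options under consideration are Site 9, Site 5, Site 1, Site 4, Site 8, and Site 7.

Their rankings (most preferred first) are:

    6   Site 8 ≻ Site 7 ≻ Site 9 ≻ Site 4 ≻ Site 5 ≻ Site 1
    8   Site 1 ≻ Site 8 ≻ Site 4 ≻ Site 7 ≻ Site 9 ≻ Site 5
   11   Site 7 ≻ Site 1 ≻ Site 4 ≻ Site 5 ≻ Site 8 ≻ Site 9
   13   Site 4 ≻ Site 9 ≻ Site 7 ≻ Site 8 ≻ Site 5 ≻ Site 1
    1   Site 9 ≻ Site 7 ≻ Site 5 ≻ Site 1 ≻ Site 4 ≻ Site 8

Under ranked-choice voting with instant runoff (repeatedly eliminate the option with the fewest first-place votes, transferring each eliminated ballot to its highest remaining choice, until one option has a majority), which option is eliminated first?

Round 1: Site 4 13, Site 7 11, Site 1 8, Site 8 6, Site 9 1, Site 5 0. Site 5 has the fewest and is eliminated.
Round 2: Site 4 13, Site 7 11, Site 1 8, Site 8 6, Site 9 1. Site 9 has the fewest and is eliminated.
Round 3: Site 4 13, Site 7 12, Site 1 8, Site 8 6. Site 8 has the fewest and is eliminated.
Round 4: Site 7 18, Site 4 13, Site 1 8. Site 1 has the fewest and is eliminated.
Round 5: Site 4 21, Site 7 18. Site 4 has a majority.

Site 5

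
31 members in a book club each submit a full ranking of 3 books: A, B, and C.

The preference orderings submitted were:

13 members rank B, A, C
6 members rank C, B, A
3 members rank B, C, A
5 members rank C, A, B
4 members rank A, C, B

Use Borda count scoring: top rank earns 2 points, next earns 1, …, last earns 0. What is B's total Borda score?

38

Borda scores:
  A: 13·1 + 6·0 + 3·0 + 5·1 + 4·2 = 26
  B: 13·2 + 6·1 + 3·2 + 5·0 + 4·0 = 38
  C: 13·0 + 6·2 + 3·1 + 5·2 + 4·1 = 29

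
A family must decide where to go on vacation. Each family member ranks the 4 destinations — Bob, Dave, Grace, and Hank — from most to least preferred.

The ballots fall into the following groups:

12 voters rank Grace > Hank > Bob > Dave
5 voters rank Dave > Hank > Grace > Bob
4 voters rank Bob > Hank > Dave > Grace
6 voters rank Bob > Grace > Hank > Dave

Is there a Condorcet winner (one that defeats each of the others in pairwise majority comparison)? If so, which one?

Head-to-head results (27 voters total):
Bob vs Dave: Bob wins 22–5.
Bob vs Grace: Grace wins 17–10.
Bob vs Hank: Hank wins 17–10.
Dave vs Grace: Grace wins 18–9.
Dave vs Hank: Hank wins 22–5.
Grace vs Hank: Grace wins 18–9.
Grace beats each rival — Bob (17–10), Dave (18–9), Hank (18–9) — so Grace is the Condorcet winner.

Grace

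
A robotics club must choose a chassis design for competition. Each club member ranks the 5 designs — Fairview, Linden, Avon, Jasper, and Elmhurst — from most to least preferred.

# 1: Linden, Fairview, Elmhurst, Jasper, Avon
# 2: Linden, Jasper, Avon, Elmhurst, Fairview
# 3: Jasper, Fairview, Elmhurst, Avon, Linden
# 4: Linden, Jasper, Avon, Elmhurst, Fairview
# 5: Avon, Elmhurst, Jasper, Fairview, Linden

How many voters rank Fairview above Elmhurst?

2

Ballots ranking Fairview above Elmhurst: 2.
Ballots ranking Elmhurst above Fairview: 3.
So 2 of 5 voters prefer Fairview to Elmhurst.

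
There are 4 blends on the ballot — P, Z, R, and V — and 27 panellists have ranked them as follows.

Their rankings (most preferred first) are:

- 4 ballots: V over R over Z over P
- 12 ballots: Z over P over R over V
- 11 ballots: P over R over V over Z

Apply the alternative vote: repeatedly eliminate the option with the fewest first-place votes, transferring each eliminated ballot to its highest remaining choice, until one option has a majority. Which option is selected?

Round 1: Z 12, P 11, V 4, R 0. R has the fewest and is eliminated.
Round 2: Z 12, P 11, V 4. V has the fewest and is eliminated.
Round 3: Z 16, P 11. Z has a majority.

Z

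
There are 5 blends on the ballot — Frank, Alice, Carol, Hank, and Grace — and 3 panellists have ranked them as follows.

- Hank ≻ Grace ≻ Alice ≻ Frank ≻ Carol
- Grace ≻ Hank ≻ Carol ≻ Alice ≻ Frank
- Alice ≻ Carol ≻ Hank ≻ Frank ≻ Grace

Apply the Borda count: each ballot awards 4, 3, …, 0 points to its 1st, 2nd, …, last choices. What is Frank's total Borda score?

2

Borda scores:
  Frank: 1 + 0 + 1 = 2
  Alice: 2 + 1 + 4 = 7
  Carol: 0 + 2 + 3 = 5
  Hank: 4 + 3 + 2 = 9
  Grace: 3 + 4 + 0 = 7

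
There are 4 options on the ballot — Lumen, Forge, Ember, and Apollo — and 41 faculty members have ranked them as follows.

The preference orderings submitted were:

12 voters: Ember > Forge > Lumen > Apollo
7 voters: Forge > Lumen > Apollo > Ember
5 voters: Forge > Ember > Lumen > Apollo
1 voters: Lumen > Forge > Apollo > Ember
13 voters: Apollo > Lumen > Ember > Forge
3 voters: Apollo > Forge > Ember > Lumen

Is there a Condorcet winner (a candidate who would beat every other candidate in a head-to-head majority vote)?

Head-to-head results (41 voters total):
Lumen vs Forge: Forge wins 27–14.
Lumen vs Ember: Lumen wins 21–20.
Lumen vs Apollo: Lumen wins 25–16.
Forge vs Ember: Ember wins 25–16.
Forge vs Apollo: Forge wins 25–16.
Ember vs Apollo: Apollo wins 24–17.
No candidate beats all others: Lumen beats Ember beats Forge beats Lumen, a majority cycle.

No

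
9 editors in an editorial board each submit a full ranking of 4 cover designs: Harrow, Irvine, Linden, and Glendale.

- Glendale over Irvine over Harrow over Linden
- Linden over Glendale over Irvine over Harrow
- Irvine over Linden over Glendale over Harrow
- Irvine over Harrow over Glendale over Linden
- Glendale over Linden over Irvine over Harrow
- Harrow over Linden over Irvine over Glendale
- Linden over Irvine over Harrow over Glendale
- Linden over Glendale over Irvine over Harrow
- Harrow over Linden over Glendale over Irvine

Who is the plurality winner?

First-place vote totals:
  Harrow: 2
  Irvine: 2
  Linden: 3
  Glendale: 2
Linden has the most first-place votes.

Linden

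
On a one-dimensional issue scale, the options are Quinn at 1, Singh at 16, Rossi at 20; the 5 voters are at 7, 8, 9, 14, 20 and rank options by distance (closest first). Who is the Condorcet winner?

With single-peaked preferences on a line, the Condorcet winner is the candidate closest to the median voter.
The median voter (position 9) is closest to Singh at 16.
Check: Singh vs Rossi — voters closer to Singh: 4 of 5.

Singh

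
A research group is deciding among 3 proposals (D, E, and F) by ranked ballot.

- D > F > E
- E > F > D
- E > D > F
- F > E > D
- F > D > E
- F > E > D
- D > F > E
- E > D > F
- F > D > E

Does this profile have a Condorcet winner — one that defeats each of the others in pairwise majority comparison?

Head-to-head results (9 voters total):
D vs E: E wins 5–4.
D vs F: F wins 5–4.
E vs F: F wins 6–3.
F beats each rival — D (5–4), E (6–3) — so F is the Condorcet winner.

Yes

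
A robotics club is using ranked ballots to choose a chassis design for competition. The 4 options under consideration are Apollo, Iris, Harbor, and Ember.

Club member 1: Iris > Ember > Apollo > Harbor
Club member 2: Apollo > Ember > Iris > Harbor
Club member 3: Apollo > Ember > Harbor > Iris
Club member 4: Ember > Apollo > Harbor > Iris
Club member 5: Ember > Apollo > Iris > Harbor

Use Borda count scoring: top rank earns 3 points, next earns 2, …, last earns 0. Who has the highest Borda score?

Ember

Borda scores:
  Apollo: 1 + 3 + 3 + 2 + 2 = 11
  Iris: 3 + 1 + 0 + 0 + 1 = 5
  Harbor: 0 + 0 + 1 + 1 + 0 = 2
  Ember: 2 + 2 + 2 + 3 + 3 = 12
Ember has the highest total.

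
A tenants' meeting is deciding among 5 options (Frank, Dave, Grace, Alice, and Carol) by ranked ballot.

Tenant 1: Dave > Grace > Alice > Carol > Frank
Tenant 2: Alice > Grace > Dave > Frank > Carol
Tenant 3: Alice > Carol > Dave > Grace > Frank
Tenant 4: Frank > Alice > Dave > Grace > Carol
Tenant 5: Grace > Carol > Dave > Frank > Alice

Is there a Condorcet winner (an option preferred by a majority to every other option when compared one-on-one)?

Yes

Head-to-head results (5 voters total):
Frank vs Dave: Dave wins 4–1.
Frank vs Grace: Grace wins 4–1.
Frank vs Alice: Alice wins 3–2.
Frank vs Carol: Carol wins 3–2.
Dave vs Grace: Dave wins 3–2.
Dave vs Alice: Alice wins 3–2.
Dave vs Carol: Dave wins 3–2.
Grace vs Alice: Alice wins 3–2.
Grace vs Carol: Grace wins 4–1.
Alice vs Carol: Alice wins 4–1.
Alice beats each rival — Frank (3–2), Dave (3–2), Grace (3–2), Carol (4–1) — so Alice is the Condorcet winner.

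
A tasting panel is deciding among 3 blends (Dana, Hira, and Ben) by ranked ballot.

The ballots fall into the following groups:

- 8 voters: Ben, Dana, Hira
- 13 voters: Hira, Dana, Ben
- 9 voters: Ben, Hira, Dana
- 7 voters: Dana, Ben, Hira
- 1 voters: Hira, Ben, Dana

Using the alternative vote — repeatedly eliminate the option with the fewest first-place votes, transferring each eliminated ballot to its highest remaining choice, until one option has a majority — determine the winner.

Round 1: Ben 17, Hira 14, Dana 7. Dana has the fewest and is eliminated.
Round 2: Ben 24, Hira 14. Ben has a majority.

Ben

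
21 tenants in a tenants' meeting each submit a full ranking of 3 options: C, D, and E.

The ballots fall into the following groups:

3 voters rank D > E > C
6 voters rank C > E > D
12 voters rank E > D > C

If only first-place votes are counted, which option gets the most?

E

First-place vote totals:
  C: 6
  D: 3
  E: 12
E has the most first-place votes.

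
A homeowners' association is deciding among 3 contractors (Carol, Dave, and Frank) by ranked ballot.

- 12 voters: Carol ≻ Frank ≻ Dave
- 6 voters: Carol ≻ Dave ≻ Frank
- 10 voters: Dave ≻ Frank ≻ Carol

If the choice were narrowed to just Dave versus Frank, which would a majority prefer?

Ballots ranking Dave above Frank: 6+10 = 16.
Ballots ranking Frank above Dave: 12.
Dave wins the head-to-head, 16–12.

Dave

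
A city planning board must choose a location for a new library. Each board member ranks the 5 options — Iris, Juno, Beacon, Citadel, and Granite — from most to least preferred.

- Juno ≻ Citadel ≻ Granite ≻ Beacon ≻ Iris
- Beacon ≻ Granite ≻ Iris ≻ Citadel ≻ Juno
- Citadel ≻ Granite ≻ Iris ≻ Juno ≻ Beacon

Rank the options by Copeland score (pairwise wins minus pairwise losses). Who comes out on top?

Citadel

Pairwise results:
  Iris vs Juno: Iris wins 2–1.
  Iris vs Beacon: Beacon wins 2–1.
  Iris vs Citadel: Citadel wins 2–1.
  Iris vs Granite: Granite wins 3–0.
  Juno vs Beacon: Juno wins 2–1.
  Juno vs Citadel: Citadel wins 2–1.
  Juno vs Granite: Granite wins 2–1.
  Beacon vs Citadel: Citadel wins 2–1.
  Beacon vs Granite: Granite wins 2–1.
  Citadel vs Granite: Citadel wins 2–1.
Copeland scores (wins − losses):
  Iris: 1 − 3 = -2
  Juno: 1 − 3 = -2
  Beacon: 1 − 3 = -2
  Citadel: 4 − 0 = 4
  Granite: 3 − 1 = 2
Citadel has the best Copeland score.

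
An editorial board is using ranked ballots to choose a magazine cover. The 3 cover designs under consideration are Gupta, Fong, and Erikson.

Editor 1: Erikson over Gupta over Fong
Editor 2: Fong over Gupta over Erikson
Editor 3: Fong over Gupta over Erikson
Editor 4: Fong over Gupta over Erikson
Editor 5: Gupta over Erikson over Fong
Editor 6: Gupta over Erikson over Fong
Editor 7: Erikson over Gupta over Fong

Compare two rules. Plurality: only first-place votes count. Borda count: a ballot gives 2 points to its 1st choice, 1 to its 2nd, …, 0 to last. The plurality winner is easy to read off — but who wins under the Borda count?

Plurality first-place counts: Gupta 2, Fong 3, Erikson 2 → Fong.
Borda totals: Gupta 9, Fong 6, Erikson 6 → Gupta.

Gupta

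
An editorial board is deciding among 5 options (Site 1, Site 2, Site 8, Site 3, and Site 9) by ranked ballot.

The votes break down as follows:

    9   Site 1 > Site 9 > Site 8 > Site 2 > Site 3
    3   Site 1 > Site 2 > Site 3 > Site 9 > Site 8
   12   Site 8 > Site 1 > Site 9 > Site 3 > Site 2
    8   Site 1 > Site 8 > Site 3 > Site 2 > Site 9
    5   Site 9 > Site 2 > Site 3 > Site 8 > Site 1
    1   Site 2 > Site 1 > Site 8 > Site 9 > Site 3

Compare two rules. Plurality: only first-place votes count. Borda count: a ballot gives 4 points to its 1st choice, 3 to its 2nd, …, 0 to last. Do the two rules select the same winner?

Yes

Plurality first-place counts: Site 1 20, Site 2 1, Site 8 12, Site 3 0, Site 9 5 → Site 1.
Borda totals: Site 1 119, Site 2 45, Site 8 97, Site 3 44, Site 9 75 → Site 1.
The two rules agree on Site 1.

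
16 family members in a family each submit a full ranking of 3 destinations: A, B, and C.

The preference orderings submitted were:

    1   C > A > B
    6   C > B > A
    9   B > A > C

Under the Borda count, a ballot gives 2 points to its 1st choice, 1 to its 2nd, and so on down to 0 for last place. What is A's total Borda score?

10

Borda scores:
  A: 1 + 6·0 + 9·1 = 10
  B: 0 + 6·1 + 9·2 = 24
  C: 2 + 6·2 + 9·0 = 14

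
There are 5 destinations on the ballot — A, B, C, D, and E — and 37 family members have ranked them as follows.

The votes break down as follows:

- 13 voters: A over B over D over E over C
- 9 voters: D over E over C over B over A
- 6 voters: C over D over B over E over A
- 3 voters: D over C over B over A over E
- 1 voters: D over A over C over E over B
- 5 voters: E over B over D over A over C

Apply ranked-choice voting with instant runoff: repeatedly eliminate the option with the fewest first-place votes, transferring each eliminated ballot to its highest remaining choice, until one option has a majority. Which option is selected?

D

Round 1: A 13, D 13, C 6, E 5, B 0. B has the fewest and is eliminated.
Round 2: A 13, D 13, C 6, E 5. E has the fewest and is eliminated.
Round 3: D 18, A 13, C 6. C has the fewest and is eliminated.
Round 4: D 24, A 13. D has a majority.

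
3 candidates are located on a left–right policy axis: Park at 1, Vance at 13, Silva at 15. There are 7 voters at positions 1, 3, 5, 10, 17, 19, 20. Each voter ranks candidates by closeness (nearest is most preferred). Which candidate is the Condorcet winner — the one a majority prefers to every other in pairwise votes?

Vance

With single-peaked preferences on a line, the Condorcet winner is the candidate closest to the median voter.
The median voter (position 10) is closest to Vance at 13.
Check: Vance vs Park — voters closer to Vance: 4 of 7.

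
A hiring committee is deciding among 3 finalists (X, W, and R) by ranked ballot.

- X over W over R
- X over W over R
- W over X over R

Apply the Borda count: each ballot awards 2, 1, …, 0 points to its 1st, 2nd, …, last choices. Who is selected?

Borda scores:
  X: 2 + 2 + 1 = 5
  W: 1 + 1 + 2 = 4
  R: 0 + 0 + 0 = 0
X has the highest total.

X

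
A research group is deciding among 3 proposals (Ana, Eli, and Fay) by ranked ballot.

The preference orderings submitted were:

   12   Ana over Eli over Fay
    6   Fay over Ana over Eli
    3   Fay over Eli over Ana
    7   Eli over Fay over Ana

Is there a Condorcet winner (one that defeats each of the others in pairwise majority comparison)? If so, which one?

Head-to-head results (28 voters total):
Ana vs Eli: Ana wins 18–10.
Ana vs Fay: Fay wins 16–12.
Eli vs Fay: Eli wins 19–9.
No candidate beats all others: Ana beats Eli beats Fay beats Ana, a majority cycle.

No Condorcet winner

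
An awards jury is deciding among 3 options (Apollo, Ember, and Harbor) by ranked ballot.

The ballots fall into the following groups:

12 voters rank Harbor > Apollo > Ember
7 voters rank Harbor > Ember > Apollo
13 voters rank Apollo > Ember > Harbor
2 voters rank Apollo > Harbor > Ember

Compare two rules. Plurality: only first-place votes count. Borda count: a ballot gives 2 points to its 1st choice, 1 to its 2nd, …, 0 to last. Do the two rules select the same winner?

Plurality first-place counts: Apollo 15, Ember 0, Harbor 19 → Harbor.
Borda totals: Apollo 42, Ember 20, Harbor 40 → Apollo.
The two rules disagree: plurality picks Harbor, Borda picks Apollo.

No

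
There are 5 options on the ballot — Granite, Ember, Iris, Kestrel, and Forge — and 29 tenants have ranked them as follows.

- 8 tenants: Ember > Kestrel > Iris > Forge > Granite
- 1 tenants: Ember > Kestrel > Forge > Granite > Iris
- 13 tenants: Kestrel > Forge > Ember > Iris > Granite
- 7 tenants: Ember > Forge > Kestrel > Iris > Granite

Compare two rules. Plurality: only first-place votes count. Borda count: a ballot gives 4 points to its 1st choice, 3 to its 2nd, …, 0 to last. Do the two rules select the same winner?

No

Plurality first-place counts: Granite 0, Ember 16, Iris 0, Kestrel 13, Forge 0 → Ember.
Borda totals: Granite 1, Ember 90, Iris 36, Kestrel 93, Forge 70 → Kestrel.
The two rules disagree: plurality picks Ember, Borda picks Kestrel.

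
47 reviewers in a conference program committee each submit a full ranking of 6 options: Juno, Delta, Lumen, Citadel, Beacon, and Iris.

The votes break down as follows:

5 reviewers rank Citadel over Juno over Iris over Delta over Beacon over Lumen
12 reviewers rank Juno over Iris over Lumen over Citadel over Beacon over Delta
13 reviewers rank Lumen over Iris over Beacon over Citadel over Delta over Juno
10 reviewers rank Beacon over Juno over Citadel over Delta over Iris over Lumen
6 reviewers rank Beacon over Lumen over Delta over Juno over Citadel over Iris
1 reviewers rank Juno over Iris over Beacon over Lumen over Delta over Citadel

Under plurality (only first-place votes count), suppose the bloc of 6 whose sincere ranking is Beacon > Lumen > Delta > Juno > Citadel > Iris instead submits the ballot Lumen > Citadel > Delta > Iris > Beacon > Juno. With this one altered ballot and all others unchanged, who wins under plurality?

Lumen

First-place totals with the altered ballot: Juno 13, Delta 0, Lumen 19, Citadel 5, Beacon 10, Iris 0.
The switch changes the winner from Beacon to Lumen.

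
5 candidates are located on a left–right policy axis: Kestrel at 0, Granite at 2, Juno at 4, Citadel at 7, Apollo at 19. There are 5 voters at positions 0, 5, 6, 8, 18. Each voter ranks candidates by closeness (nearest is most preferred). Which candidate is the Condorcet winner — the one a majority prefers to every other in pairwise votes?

Citadel

With single-peaked preferences on a line, the Condorcet winner is the candidate closest to the median voter.
The median voter (position 6) is closest to Citadel at 7.
Check: Citadel vs Juno — voters closer to Citadel: 3 of 5.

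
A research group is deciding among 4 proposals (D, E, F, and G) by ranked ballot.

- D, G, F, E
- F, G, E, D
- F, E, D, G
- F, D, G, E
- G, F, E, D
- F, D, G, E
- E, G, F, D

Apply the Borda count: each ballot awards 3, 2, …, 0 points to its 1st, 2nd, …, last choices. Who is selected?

Borda scores:
  D: 3 + 0 + 1 + 2 + 0 + 2 + 0 = 8
  E: 0 + 1 + 2 + 0 + 1 + 0 + 3 = 7
  F: 1 + 3 + 3 + 3 + 2 + 3 + 1 = 16
  G: 2 + 2 + 0 + 1 + 3 + 1 + 2 = 11
F has the highest total.

F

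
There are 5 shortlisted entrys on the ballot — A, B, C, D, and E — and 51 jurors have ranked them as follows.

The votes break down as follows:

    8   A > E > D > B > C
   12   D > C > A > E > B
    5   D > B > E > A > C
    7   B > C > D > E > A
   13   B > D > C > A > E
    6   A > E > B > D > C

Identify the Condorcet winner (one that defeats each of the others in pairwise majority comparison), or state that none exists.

Head-to-head results (51 voters total):
A vs B: A wins 26–25.
A vs C: C wins 32–19.
A vs D: D wins 37–14.
A vs E: A wins 39–12.
B vs C: B wins 39–12.
B vs D: B wins 26–25.
B vs E: E wins 26–25.
C vs D: D wins 44–7.
C vs E: C wins 32–19.
D vs E: D wins 37–14.
No candidate beats all others: A beats B beats C beats A, a majority cycle.

None — there is no Condorcet winner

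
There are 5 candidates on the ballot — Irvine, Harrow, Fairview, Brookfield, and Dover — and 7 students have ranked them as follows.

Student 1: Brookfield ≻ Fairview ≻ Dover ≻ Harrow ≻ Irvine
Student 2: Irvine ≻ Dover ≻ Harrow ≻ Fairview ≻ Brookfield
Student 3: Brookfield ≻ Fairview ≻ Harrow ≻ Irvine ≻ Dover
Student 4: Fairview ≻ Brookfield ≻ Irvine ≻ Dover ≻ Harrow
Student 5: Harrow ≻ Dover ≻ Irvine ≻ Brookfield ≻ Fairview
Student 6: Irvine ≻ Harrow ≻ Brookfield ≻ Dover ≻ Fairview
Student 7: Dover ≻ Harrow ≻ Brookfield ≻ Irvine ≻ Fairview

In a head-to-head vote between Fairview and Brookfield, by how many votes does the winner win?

Ballots ranking Fairview above Brookfield: 2.
Ballots ranking Brookfield above Fairview: 5.
Brookfield wins 5–2, a margin of 3.

3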